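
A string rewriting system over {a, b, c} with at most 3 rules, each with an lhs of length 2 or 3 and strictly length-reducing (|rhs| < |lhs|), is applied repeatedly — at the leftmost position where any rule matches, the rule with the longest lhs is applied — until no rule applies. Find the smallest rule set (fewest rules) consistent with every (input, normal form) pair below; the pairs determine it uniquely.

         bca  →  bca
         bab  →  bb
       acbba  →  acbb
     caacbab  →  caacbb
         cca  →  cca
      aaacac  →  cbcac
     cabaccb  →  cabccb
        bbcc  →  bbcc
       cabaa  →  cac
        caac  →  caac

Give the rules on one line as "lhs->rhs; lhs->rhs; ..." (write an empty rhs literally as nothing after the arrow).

  | bca
  | bab => bb
  | acbba => acbb
  | caacbab => caacbb

aaa->cb; ba->b; baa->c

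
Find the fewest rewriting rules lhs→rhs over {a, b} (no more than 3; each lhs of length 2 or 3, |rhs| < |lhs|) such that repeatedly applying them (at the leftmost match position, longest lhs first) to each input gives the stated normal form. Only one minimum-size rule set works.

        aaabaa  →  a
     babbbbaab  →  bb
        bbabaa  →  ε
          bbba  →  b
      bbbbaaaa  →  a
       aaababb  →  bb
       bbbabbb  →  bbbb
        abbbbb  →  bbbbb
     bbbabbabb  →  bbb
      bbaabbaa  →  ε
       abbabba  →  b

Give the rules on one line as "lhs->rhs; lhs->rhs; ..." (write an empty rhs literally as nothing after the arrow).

  | aaabaa => aabaa => abaa => baa => a
  | babbbbaab => bbbbaab => bbabab => abbab => bbab => abb => bb
  | bbabaa => abbaa => bbaa => aba => ba => ε
  | bbba => bab => b

ab->b; ba->; bba->ab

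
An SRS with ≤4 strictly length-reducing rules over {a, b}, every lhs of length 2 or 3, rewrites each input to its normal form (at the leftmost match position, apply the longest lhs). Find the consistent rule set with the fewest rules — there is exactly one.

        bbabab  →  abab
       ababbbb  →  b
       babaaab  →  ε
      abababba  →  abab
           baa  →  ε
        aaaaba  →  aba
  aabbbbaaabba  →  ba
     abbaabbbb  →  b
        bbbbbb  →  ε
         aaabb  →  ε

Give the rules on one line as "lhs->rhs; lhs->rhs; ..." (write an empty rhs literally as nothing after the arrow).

  | bbabab => abab
  | ababbbb => abaabb => abbbb => aabb => bbb => b
  | babaaab => babb => baa => bb => ε
  | abababba => ababaaa => abab

aa->b; aaa->; abb->aa; bb->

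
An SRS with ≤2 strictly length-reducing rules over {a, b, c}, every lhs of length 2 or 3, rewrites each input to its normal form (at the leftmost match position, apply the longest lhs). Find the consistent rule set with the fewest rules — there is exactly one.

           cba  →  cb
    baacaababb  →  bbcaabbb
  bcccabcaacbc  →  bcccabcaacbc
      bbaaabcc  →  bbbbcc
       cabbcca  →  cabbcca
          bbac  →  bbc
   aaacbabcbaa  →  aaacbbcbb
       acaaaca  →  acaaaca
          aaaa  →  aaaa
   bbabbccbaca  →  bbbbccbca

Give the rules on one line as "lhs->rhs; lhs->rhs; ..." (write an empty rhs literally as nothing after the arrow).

  | cba => cb
  | baacaababb => bbcaababb => bbcaabbb
  | bcccabcaacbc
  | bbaaabcc => bbbabcc => bbbbcc

ba->b; baa->bb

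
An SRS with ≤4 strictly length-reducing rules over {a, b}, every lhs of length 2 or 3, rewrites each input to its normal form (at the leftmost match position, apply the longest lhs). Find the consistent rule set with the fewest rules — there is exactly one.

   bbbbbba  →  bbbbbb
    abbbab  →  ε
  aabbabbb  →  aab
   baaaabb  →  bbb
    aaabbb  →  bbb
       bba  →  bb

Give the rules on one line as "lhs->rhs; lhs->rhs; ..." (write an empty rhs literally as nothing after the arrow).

aaa->; abb->aa; ba->b

  | bbbbbba => bbbbbb
  | abbbab => aabab => aabb => aaa => ε
  | aabbabbb => aaaabbb => abbb => aab
  | baaaabb => baaabb => baabb => babb => bbb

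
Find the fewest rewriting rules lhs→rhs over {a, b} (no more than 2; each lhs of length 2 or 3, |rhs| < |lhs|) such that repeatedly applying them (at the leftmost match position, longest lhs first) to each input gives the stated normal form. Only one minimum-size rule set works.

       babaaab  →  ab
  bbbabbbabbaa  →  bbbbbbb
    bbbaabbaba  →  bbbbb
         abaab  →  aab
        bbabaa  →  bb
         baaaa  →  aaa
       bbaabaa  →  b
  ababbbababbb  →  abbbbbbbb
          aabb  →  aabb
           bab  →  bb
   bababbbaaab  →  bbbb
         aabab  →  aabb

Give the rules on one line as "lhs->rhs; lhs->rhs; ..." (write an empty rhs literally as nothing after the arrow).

  | babaaab => bbaaab => baab => ab
  | bbbabbbabbaa => bbbbbbabbaa => bbbbbbbbaa => bbbbbbba => bbbbbbb
  | bbbaabbaba => bbabbaba => bbbbaba => bbbbba => bbbbb
  | abaab => aab

ba->b; baa->a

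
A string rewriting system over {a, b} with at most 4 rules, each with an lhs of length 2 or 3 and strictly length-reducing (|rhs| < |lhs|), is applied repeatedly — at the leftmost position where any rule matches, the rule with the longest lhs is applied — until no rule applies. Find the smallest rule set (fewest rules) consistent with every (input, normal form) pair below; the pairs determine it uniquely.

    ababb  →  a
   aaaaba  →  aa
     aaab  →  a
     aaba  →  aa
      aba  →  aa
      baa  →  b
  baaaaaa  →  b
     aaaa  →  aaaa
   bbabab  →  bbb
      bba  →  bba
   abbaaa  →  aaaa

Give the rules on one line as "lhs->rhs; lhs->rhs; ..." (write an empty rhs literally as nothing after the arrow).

aab->ab; ab->a; baa->b

  | ababb => aabb => abb => ab => a
  | aaaaba => aaaba => aaba => aba => aa
  | aaab => aab => ab => a
  | aaba => aba => aa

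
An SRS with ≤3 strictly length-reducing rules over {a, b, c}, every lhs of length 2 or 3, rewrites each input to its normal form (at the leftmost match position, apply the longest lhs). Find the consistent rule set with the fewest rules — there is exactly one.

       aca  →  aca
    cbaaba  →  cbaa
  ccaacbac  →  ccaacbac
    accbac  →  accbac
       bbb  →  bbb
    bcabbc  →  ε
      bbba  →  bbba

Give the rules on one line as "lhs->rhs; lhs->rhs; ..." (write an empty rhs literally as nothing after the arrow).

  | aca
  | cbaaba => cbaa
  | ccaacbac
  | accbac

ab->; bc->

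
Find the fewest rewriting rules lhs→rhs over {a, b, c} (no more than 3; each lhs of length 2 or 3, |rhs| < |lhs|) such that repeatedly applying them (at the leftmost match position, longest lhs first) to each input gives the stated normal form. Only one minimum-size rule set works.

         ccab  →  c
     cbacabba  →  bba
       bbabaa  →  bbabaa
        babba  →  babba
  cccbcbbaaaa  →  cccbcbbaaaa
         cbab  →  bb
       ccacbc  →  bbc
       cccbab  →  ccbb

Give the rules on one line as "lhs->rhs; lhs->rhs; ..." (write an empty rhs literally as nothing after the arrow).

  | ccab => c
  | cbacabba => bcabba => bba
  | bbabaa
  | babba

cab->; cac->ba; cba->b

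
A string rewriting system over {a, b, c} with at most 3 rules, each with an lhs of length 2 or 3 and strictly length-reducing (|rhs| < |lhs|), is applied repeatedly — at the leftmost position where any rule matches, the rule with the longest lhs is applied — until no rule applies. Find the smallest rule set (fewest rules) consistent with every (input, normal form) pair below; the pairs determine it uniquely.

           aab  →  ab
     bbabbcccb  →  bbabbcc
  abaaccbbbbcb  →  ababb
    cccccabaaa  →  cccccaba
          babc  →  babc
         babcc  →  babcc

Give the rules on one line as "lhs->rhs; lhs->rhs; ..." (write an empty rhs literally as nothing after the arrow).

  | aab => ab
  | bbabbcccb => bbabbcc
  | abaaccbbbbcb => abaccbbbbcb => abacbbbcb => ababbcb => ababb
  | cccccabaaa => cccccabaa => cccccaba

aa->a; cb->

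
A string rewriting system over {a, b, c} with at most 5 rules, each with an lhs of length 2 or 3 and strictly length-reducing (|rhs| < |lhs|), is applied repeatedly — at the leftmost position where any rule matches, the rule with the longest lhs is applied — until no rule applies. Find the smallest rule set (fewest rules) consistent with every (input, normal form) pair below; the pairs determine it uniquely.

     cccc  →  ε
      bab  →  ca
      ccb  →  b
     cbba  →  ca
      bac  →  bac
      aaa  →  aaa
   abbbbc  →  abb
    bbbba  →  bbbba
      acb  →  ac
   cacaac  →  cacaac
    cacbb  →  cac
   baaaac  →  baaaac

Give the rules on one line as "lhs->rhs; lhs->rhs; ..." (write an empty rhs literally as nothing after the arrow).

bab->ca; bbc->; cb->c; cc->

  | cccc => cc => ε
  | bab => ca
  | ccb => b
  | cbba => cba => ca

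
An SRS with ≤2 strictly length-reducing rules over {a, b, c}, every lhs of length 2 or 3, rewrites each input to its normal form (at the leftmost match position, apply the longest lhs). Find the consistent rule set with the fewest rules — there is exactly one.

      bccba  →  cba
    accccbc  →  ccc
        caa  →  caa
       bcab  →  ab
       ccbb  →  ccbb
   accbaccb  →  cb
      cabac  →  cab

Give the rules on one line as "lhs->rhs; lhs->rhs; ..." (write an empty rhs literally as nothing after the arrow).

ac->; bc->

  | bccba => cba
  | accccbc => cccbc => ccc
  | caa
  | bcab => ab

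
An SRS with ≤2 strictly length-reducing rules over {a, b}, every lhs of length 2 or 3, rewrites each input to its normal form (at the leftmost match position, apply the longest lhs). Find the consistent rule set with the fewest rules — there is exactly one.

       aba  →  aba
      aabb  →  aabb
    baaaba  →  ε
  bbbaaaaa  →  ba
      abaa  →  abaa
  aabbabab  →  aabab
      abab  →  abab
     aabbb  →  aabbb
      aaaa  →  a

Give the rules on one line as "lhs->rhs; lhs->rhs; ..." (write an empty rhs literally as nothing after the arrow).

  | aba
  | aabb
  | baaaba => bba => ε
  | bbbaaaaa => baaaa => ba

aaa->; bba->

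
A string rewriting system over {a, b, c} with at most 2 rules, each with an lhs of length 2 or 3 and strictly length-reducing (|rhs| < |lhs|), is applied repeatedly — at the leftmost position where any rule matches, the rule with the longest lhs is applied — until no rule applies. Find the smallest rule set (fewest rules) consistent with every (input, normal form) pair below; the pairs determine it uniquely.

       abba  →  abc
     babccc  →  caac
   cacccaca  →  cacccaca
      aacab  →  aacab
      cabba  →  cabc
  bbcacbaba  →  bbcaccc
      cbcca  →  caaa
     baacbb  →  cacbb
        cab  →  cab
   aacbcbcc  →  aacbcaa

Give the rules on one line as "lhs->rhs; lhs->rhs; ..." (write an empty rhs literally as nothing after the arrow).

  | abba => abc
  | babccc => cbccc => caac
  | cacccaca
  | aacab

ba->c; bcc->aa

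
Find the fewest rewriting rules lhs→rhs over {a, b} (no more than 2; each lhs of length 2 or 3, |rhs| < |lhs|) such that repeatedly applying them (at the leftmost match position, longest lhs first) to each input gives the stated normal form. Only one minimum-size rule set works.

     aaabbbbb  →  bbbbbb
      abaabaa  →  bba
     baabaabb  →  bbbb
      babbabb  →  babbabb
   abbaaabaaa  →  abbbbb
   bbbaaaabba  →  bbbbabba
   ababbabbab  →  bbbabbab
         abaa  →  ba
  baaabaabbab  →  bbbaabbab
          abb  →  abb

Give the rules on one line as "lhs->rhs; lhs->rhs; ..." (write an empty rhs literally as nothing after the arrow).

  | aaabbbbb => bbbbbb
  | abaabaa => babaa => bba
  | baabaabb => bababb => bbbb
  | babbabb

aaa->b; aba->b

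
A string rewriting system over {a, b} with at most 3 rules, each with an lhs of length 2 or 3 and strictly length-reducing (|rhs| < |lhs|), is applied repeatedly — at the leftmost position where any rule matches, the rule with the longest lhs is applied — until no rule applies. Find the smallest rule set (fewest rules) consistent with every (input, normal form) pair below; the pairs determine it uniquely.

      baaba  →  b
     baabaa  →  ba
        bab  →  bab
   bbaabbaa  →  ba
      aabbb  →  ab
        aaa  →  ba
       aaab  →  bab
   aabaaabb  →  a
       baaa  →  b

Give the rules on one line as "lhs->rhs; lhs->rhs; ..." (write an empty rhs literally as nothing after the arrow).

aa->b; aab->b; bb->a

  | baaba => bba => aa => b
  | baabaa => bbaa => aaa => ba
  | bab
  | bbaabbaa => aaabbaa => babbaa => baaaa => bbaa => aaa => ba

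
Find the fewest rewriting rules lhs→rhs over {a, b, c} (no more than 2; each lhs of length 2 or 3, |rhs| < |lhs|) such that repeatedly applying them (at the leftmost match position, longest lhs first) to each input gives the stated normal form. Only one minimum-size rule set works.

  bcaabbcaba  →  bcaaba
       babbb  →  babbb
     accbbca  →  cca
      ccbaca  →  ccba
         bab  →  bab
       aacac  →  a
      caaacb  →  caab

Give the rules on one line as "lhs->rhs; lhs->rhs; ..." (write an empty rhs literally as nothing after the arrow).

ac->; bbc->c

  | bcaabbcaba => bcaacaba => bcaaba
  | babbb
  | accbbca => cbbca => cca
  | ccbaca => ccba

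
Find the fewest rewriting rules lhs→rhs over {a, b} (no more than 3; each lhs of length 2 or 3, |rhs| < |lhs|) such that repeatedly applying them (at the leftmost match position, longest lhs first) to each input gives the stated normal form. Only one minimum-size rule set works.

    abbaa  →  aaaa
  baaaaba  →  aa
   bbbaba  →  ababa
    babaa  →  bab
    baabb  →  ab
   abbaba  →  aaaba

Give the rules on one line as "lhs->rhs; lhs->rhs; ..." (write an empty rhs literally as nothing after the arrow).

baa->b; bb->a

  | abbaa => aaaa
  | baaaaba => baaba => bba => aa
  | bbbaba => ababa
  | babaa => bab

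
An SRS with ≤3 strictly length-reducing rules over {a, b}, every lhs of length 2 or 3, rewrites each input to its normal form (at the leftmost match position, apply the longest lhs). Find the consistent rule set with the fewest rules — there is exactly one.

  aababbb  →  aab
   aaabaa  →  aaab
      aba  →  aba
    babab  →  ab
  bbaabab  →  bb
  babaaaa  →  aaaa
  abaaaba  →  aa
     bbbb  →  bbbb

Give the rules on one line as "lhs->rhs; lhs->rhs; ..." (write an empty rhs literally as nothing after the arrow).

abb->ab; baa->b; bab->

  | aababbb => aabb => aab
  | aaabaa => aaab
  | aba
  | babab => ab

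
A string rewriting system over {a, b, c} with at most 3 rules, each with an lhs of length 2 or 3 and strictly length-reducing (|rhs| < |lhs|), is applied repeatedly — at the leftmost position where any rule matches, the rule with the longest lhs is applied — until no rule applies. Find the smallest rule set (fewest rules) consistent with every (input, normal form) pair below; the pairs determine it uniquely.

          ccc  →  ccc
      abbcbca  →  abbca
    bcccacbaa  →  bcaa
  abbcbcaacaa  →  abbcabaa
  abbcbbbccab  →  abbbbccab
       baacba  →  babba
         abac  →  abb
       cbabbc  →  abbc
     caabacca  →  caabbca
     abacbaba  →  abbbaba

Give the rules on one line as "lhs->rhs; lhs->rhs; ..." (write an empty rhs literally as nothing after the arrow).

  | ccc
  | abbcbca => abbca
  | bcccacbaa => bcccbbaa => bccbaa => bcaa
  | abbcbcaacaa => abbcaacaa => abbcabaa

ac->b; cb->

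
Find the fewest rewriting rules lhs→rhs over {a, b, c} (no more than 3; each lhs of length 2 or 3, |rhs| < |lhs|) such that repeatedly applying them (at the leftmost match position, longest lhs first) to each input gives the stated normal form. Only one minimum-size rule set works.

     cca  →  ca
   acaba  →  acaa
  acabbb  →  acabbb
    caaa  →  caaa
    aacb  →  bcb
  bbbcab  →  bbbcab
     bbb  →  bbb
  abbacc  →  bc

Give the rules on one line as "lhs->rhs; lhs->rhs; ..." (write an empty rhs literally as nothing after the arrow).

aac->bc; ba->a; cc->c

  | cca => ca
  | acaba => acaa
  | acabbb
  | caaa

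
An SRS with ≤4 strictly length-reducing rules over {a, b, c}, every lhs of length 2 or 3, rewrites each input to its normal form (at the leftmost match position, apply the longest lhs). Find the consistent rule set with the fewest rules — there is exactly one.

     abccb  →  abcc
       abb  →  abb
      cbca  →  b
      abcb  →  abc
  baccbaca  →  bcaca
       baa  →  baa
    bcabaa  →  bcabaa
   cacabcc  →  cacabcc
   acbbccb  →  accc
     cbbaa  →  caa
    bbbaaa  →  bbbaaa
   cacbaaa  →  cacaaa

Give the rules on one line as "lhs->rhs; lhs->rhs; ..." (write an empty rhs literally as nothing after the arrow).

bac->b; cb->c; cca->b

  | abccb => abcc
  | abb
  | cbca => cca => b
  | abcb => abc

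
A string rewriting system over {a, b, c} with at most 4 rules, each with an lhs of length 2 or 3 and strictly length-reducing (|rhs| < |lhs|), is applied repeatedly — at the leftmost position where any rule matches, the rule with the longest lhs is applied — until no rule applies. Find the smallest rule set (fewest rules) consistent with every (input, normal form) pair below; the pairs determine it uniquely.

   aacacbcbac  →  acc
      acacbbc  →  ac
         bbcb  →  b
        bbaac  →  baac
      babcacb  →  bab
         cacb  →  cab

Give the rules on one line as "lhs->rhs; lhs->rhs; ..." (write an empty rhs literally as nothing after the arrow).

aba->c; abc->; bb->b; cb->b

  | aacacbcbac => aacabcbac => aacbac => aabac => acc
  | acacbbc => acabbc => acabc => ac
  | bbcb => bcb => bb => b
  | bbaac => baac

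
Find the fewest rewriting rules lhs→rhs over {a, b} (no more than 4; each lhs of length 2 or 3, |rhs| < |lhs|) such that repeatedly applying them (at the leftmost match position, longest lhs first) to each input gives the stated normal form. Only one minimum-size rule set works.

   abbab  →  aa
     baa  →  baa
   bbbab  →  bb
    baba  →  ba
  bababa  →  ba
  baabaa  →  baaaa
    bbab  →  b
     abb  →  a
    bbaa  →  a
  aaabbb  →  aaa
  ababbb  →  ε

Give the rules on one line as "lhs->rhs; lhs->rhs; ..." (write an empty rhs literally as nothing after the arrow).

  | abbab => aab => aa
  | baa
  | bbbab => bb
  | baba => ba

aab->aa; ab->; abb->a; bba->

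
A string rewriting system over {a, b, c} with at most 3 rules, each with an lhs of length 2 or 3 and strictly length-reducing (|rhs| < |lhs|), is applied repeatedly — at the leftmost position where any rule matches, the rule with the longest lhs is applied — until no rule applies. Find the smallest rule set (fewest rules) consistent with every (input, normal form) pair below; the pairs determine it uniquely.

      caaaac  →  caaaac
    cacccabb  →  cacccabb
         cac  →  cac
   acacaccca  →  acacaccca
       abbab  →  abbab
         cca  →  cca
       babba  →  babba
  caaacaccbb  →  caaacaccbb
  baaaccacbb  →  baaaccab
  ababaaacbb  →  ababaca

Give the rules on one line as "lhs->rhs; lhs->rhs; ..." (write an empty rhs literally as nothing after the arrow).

aab->ca; acb->a

  | caaaac
  | cacccabb
  | cac
  | acacaccca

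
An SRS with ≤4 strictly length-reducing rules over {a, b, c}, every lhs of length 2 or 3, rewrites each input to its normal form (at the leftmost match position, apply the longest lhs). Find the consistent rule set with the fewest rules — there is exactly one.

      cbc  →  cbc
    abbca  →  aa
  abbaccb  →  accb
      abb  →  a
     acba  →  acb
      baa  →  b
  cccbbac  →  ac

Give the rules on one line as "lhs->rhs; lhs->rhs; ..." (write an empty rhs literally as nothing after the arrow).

aac->ac; ba->b; bb->; ca->a

  | cbc
  | abbca => aca => aa
  | abbaccb => aaccb => accb
  | abb => a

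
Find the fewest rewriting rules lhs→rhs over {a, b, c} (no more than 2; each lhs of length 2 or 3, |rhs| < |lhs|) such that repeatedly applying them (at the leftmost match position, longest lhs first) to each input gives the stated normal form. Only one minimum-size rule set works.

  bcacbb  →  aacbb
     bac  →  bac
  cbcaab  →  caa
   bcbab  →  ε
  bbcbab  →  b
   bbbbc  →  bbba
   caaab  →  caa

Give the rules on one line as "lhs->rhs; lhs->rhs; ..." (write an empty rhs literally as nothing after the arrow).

  | bcacbb => aacbb
  | bac
  | cbcaab => caaab => caa
  | bcbab => abab => ab => ε

ab->; bc->a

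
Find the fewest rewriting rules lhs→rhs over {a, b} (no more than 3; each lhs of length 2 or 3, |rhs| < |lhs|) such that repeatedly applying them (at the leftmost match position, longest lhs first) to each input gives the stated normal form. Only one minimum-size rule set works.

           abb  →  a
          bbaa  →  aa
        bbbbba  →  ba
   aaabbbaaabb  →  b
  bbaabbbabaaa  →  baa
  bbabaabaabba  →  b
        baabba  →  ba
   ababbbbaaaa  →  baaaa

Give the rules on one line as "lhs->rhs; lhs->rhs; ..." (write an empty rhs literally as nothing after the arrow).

ab->a; aba->b; bb->

  | abb => ab => a
  | bbaa => aa
  | bbbbba => bbba => ba
  | aaabbbaaabb => aaabbaaabb => aaabaaabb => aabaabb => ababb => bbb => b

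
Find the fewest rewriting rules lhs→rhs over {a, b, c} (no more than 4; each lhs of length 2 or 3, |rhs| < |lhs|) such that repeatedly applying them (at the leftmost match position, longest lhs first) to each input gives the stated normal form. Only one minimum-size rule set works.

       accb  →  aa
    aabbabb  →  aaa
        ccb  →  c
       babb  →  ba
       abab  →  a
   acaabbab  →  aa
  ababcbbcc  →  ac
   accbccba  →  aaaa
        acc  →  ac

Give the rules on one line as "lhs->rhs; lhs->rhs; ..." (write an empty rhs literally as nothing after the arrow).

ab->c; acc->ac; ca->c; cb->a

  | accb => acb => aa
  | aabbabb => acbabb => aaabb => aacb => aaa
  | ccb => ca => c
  | babb => bcb => ba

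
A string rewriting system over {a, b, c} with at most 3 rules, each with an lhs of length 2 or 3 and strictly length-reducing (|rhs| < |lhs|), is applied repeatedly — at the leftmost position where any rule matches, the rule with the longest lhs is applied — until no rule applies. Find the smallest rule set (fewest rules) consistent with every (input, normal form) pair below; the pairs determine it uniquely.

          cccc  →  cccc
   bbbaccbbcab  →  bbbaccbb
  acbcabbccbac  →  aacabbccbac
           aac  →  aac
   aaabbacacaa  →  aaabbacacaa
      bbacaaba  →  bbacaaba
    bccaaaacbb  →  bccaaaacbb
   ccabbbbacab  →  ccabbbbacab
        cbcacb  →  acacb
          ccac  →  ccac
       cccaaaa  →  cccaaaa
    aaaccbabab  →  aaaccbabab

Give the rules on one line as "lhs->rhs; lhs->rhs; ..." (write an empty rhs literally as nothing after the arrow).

  | cccc
  | bbbaccbbcab => bbbaccbb
  | acbcabbccbac => aacabbccbac
  | aac

bca->; cbc->ac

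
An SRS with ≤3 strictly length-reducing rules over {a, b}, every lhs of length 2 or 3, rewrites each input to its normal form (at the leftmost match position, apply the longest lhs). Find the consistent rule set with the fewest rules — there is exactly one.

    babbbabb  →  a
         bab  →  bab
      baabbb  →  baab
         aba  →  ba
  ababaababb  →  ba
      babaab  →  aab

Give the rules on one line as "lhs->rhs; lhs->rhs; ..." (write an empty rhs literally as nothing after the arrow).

aba->ba; bb->

  | babbbabb => bababb => bbabb => abb => a
  | bab
  | baabbb => baab
  | aba => ba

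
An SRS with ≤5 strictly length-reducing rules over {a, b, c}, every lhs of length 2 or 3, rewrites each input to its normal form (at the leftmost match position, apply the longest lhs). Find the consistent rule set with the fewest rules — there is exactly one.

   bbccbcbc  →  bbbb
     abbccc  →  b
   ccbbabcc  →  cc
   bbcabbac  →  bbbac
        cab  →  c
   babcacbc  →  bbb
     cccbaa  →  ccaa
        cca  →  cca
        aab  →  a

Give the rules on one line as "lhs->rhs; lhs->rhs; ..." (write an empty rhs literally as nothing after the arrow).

  | bbccbcbc => bbcbcbc => bbbcbc => bbbbc => bbbb
  | abbccc => bccc => bcc => bc => b
  | ccbbabcc => cbabcc => abcc => cc
  | bbcabbac => bbabbac => bbbac

ab->; acb->bb; bc->b; cb->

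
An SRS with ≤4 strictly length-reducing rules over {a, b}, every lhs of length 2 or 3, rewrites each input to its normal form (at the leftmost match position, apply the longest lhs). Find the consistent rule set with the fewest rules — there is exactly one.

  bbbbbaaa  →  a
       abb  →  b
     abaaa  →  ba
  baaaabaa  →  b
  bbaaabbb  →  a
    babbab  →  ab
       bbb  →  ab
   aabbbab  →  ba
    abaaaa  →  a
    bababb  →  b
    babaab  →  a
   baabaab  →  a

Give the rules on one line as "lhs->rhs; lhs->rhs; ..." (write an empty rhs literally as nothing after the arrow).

aa->b; bab->ba; bb->a

  | bbbbbaaa => abbbaaa => aabaaa => bbaaa => aaaa => baa => bb => a
  | abb => aa => b
  | abaaa => abba => aaa => ba
  | baaaabaa => bbaabaa => aaabaa => babaa => baaa => bba => aa => b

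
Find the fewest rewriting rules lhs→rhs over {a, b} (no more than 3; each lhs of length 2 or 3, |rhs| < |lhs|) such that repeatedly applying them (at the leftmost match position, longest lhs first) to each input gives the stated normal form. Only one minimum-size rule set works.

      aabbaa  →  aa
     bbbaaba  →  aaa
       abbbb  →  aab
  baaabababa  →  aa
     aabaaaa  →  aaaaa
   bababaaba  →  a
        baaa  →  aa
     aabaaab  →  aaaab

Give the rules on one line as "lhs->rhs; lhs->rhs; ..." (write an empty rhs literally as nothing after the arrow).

  | aabbaa => aaba => aa
  | bbbaaba => aaaba => aaa
  | abbbb => aab
  | baaabababa => aabababa => aababa => aaba => aa

ba->; bbb->a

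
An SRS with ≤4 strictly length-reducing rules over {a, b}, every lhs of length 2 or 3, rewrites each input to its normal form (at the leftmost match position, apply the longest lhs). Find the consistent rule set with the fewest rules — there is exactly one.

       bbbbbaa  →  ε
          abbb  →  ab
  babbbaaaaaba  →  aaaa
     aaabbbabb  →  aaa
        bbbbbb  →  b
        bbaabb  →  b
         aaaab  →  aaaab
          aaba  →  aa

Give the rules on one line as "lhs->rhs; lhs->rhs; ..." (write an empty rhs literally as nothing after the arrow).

  | bbbbbaa => bbbbaa => bbbaa => bbaa => baa => ε
  | abbb => abb => ab
  | babbbaaaaaba => babbaaaaaba => babaaaaaba => baaaaaaba => aaaaba => aaaa
  | aaabbbabb => aaabbabb => aaababb => aaabab => aaaba => aaa

ba->; baa->; bab->ba; bb->b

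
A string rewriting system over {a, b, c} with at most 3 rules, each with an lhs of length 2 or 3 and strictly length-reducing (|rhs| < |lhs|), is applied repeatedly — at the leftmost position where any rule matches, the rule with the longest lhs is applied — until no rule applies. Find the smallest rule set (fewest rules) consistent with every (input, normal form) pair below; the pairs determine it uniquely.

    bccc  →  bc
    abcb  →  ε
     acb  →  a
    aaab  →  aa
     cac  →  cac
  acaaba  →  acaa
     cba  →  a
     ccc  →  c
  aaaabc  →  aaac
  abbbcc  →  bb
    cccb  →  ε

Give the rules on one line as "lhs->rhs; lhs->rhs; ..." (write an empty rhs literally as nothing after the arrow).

  | bccc => bc
  | abcb => cb => ε
  | acb => a
  | aaab => aa

ab->; cb->; cc->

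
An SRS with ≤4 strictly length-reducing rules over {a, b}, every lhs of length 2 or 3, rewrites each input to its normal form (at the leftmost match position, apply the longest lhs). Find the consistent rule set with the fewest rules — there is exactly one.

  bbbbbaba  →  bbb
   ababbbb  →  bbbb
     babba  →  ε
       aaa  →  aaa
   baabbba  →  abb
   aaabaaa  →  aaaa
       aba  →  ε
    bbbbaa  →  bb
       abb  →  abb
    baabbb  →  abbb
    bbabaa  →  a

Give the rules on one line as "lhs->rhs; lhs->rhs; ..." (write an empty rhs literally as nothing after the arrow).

aba->; ba->; bab->

  | bbbbbaba => bbbba => bbb
  | ababbbb => bbbb
  | babba => ba => ε
  | aaa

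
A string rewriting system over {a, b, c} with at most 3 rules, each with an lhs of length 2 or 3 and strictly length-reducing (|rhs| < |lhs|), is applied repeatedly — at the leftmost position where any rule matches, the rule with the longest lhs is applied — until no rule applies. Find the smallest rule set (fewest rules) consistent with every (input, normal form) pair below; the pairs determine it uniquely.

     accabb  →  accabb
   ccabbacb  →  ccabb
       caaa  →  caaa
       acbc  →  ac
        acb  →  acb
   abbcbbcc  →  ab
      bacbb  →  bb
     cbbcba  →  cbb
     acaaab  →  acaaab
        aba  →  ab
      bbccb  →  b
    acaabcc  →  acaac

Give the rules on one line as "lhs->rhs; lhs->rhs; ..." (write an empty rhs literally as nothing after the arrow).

  | accabb
  | ccabbacb => ccabbcb => ccabb
  | caaa
  | acbc => ac

ba->b; bc->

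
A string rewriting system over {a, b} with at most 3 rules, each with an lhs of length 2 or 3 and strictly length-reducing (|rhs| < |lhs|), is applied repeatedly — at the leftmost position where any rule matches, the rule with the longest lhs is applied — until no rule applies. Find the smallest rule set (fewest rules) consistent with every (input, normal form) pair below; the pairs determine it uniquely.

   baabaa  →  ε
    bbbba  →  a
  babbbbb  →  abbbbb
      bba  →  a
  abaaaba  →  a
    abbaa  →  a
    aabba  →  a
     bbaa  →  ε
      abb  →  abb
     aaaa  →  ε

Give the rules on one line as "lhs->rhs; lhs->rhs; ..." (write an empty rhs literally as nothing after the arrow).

  | baabaa => aabaa => baa => aa => ε
  | bbbba => bbba => bba => ba => a
  | babbbbb => abbbbb
  | bba => ba => a

aa->; ba->a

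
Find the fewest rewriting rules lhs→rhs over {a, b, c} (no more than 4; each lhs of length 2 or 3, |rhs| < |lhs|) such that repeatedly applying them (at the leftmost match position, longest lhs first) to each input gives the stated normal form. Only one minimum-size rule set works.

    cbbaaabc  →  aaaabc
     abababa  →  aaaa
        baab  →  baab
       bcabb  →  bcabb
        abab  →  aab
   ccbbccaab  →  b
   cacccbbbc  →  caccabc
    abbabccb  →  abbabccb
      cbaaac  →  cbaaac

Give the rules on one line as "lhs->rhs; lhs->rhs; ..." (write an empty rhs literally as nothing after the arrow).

  | cbbaaabc => aaaabc
  | abababa => aababa => aaaba => aaaa
  | baab
  | bcabb

aba->aa; caa->b; cbb->a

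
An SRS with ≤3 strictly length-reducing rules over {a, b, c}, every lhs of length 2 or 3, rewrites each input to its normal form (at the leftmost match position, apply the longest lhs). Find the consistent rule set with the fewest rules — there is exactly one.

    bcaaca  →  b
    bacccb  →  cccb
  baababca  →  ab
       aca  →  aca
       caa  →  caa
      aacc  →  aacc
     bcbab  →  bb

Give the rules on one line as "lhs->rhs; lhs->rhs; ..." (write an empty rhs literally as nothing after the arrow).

ba->; bc->b; bca->bc

  | bcaaca => bcaca => bcca => bca => bc => b
  | bacccb => cccb
  | baababca => ababca => abca => abc => ab
  | aca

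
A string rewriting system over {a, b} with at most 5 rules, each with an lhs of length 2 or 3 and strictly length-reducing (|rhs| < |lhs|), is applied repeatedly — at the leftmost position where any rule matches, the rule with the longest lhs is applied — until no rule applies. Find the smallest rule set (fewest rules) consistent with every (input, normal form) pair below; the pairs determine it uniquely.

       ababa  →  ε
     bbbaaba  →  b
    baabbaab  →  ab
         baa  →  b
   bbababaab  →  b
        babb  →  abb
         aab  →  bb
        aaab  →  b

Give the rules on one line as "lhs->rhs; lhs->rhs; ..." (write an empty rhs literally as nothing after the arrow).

aa->b; aaa->; ba->a; bba->

  | ababa => aaba => bba => ε
  | bbbaaba => baba => aba => aa => b
  | baabbaab => aabbaab => bbbaab => bab => ab
  | baa => aa => b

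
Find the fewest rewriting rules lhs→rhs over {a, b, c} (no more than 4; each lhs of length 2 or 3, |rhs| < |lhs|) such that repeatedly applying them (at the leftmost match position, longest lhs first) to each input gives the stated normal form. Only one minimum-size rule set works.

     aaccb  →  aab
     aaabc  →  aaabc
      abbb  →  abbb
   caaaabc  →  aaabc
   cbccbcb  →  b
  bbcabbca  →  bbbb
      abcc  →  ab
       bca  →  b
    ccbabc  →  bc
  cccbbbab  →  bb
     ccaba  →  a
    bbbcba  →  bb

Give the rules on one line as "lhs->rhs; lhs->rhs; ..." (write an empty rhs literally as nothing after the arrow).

ba->; ca->; cb->; cc->

  | aaccb => aab
  | aaabc
  | abbb
  | caaaabc => aaabc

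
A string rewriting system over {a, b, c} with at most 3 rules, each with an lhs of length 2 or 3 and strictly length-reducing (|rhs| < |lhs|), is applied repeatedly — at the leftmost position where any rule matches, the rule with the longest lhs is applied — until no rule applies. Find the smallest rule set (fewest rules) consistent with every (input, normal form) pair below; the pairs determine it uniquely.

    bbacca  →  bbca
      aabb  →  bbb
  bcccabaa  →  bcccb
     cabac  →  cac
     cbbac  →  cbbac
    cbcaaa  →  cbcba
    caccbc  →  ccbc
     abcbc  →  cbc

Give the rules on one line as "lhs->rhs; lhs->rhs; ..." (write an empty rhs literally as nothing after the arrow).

aa->b; ab->; acc->c

  | bbacca => bbca
  | aabb => bbb
  | bcccabaa => bcccaa => bcccb
  | cabac => cac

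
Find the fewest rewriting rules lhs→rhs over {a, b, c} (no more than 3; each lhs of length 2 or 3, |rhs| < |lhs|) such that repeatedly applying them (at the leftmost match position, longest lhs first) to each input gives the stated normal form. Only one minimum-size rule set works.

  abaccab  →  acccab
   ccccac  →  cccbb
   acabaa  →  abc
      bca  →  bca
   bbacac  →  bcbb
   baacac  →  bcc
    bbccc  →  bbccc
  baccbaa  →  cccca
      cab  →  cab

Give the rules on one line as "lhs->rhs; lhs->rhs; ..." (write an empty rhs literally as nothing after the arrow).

ba->c; cac->bb

  | abaccab => acccab
  | ccccac => cccbb
  | acabaa => acaca => abba => abc
  | bca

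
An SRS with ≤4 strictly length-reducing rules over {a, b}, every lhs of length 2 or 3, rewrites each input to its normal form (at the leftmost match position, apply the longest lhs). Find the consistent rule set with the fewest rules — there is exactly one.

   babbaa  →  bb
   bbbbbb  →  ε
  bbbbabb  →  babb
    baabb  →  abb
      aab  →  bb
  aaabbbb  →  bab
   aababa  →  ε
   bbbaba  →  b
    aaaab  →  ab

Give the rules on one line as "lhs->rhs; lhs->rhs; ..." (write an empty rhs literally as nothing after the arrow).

  | babbaa => baba => bb
  | bbbbbb => bbb => ε
  | bbbbabb => babb
  | baabb => abb

aa->b; aba->b; baa->a; bbb->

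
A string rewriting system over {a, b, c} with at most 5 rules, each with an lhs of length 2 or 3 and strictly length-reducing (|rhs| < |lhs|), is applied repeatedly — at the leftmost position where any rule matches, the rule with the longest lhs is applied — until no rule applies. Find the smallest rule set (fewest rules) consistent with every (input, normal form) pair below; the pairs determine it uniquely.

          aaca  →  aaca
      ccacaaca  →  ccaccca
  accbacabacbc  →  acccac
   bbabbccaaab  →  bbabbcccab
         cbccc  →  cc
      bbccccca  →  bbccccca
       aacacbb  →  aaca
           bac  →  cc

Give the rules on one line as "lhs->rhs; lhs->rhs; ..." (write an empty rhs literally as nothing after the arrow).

  | aaca
  | ccacaaca => ccaccca
  | accbacabacbc => acaacabacbc => acccabacbc => acccaccbc => acccac
  | bbabbccaaab => bbabbcccab

bac->cc; caa->cc; cb->a; cbc->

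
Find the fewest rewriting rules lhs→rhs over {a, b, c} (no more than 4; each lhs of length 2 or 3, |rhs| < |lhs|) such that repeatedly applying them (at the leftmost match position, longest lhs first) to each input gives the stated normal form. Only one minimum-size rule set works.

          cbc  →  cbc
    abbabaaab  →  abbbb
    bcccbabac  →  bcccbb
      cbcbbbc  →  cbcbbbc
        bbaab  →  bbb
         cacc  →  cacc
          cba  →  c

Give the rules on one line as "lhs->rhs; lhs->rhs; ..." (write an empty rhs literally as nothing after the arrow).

ba->; bac->bb; bba->bb

  | cbc
  | abbabaaab => abbbaaab => abbbaab => abbbab => abbbb
  | bcccbabac => bcccbac => bcccbb
  | cbcbbbc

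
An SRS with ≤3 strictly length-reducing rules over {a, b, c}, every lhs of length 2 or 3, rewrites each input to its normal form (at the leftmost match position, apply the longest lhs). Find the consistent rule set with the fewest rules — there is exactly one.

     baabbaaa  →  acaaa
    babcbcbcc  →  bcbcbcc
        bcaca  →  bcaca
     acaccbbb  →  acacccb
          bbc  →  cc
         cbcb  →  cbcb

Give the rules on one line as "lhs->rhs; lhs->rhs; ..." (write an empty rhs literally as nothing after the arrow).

ba->; bb->c

  | baabbaaa => abbaaa => acaaa
  | babcbcbcc => bcbcbcc
  | bcaca
  | acaccbbb => acacccb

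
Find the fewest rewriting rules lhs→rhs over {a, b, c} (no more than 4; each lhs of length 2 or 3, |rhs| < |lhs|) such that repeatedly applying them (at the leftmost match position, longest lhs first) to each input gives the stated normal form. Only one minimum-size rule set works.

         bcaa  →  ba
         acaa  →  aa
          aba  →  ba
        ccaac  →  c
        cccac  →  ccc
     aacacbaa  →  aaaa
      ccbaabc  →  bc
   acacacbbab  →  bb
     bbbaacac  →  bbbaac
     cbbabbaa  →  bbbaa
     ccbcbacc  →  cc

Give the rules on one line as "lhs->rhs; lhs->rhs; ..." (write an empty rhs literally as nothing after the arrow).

  | bcaa => ba
  | acaa => aa
  | aba => ba
  | ccaac => cac => c

ab->b; ca->; cb->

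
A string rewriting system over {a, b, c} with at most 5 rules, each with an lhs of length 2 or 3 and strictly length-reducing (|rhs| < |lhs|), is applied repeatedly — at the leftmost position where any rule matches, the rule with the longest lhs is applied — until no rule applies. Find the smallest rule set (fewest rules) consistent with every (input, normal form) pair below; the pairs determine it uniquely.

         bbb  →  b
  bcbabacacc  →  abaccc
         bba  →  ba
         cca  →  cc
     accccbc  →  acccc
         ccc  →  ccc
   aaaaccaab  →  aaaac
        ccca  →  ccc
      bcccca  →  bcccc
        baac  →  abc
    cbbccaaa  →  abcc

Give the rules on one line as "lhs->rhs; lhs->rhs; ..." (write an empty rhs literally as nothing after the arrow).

baa->ab; bb->b; ca->c; cb->a

  | bbb => bb => b
  | bcbabacacc => baabacacc => abbacacc => abacacc => abaccc
  | bba => ba
  | cca => cc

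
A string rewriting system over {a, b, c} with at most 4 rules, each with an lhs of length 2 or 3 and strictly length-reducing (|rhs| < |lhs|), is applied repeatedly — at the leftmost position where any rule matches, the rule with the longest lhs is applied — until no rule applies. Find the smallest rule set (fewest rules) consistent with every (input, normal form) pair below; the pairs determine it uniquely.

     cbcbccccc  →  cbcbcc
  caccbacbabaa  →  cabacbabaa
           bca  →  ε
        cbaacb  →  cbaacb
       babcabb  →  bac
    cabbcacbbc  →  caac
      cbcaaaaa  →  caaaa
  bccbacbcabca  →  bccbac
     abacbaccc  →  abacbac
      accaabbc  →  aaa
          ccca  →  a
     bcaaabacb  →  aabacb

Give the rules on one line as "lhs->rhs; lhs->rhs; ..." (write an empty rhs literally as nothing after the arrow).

  | cbcbccccc => cbcbcc
  | caccbacbabaa => cabacbabaa
  | bca => ε
  | cbaacb

acc->a; bb->c; bca->; ccc->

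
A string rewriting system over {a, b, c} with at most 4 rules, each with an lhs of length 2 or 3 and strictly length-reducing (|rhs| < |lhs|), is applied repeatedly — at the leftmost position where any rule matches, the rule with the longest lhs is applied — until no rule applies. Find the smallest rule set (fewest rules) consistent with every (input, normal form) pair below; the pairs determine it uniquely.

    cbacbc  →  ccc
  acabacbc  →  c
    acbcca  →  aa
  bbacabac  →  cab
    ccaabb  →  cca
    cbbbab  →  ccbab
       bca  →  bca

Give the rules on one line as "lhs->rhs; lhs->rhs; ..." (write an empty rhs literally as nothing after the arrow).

  | cbacbc => cbbc => ccc
  | acabacbc => abacbc => abbc => acc => c
  | acbcca => bcca => aa
  | bbacabac => cacabac => cabac => cab

ac->; bb->c; bcc->a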